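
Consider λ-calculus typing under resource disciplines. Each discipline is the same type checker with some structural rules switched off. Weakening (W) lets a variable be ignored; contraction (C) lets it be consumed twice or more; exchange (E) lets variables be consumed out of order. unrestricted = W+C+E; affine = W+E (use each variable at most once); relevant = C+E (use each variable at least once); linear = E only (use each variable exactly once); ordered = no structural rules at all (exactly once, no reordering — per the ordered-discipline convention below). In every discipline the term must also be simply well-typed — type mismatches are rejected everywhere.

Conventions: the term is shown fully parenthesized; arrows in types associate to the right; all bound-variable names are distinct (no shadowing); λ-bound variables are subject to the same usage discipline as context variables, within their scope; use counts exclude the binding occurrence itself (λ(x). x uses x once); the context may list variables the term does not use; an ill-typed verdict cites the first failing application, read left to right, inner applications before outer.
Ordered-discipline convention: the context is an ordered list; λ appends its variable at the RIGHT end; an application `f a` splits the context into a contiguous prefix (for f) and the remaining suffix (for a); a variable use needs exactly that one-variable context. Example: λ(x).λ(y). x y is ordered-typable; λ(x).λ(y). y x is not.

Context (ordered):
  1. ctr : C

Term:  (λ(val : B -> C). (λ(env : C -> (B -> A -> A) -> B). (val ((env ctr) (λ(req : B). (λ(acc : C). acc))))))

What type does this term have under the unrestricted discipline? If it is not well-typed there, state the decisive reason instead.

not well-typed under unrestricted — fails simple typing
counts: ctr: 1, val [bound]: 1, env [bound]: 1, req [bound]: 0, acc [bound]: 1
use order (left to right): val, env, ctr, acc
typing: ill-typed: a function awaiting B -> A -> A gets B -> C -> C
across the five disciplines: ordered ✗, linear ✗, affine ✗, relevant ✗, unrestricted ✗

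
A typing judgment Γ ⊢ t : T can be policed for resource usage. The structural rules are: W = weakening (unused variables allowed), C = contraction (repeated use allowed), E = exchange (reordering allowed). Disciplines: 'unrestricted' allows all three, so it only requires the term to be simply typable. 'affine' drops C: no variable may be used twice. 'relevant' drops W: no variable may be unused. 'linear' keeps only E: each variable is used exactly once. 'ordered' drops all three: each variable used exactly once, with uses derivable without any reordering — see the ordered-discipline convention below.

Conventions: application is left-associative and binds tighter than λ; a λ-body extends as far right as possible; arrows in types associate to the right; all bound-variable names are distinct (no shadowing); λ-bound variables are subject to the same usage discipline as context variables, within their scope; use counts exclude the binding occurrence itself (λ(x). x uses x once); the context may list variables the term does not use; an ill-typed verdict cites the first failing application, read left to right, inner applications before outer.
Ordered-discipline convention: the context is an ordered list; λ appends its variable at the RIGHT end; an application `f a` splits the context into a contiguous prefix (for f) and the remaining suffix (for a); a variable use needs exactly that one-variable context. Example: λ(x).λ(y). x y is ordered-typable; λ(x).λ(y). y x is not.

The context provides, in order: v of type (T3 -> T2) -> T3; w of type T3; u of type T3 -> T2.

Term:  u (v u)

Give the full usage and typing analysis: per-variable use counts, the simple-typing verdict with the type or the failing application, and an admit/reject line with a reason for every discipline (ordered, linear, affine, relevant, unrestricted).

use counts: v: 1; w: 0; u: 2
use order (left to right): u, v, u
typing: ✓ — T2
ordered: ✗ — repeated use of u ×2; w left unused
linear: ✗ — repeated use of u ×2; w left unused
affine: ✗ — repeated use of u ×2
relevant: ✗ — w left unused
unrestricted: ✓ — well-typed at T2; no restrictions here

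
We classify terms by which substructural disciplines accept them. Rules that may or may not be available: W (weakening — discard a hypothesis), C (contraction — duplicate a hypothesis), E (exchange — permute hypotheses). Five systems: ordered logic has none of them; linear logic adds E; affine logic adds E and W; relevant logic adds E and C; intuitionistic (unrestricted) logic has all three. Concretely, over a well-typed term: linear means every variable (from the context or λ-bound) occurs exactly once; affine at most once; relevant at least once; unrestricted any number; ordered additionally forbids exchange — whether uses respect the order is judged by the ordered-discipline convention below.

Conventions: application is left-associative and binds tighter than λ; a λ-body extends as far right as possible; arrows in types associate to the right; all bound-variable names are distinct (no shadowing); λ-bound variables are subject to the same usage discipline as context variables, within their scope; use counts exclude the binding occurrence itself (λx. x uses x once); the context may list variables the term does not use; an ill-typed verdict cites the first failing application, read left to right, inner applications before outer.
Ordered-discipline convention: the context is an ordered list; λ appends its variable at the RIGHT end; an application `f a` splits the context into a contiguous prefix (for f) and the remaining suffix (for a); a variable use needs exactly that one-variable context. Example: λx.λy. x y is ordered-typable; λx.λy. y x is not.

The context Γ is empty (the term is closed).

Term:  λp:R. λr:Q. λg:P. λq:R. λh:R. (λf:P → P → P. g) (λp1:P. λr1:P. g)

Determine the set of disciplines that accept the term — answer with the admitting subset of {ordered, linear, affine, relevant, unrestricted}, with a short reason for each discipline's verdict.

admitted by: unrestricted
use counts: p (λ-bound): 0; r (λ-bound): 0; g (λ-bound): 2; q (λ-bound): 0; h (λ-bound): 0; f (λ-bound): 0; p1 (λ-bound): 0; r1 (λ-bound): 0
use order (left to right): g, g
typing: well-typed — term : R → Q → P → R → R → P
ordered: ✗, uses contraction: g ×2; needs weakening: p, r, q, h, f, p1, r1 unused
linear: ✗, uses contraction: g ×2; needs weakening: p, r, q, h, f, p1, r1 unused
affine: ✗, uses contraction: g ×2
relevant: ✗, needs weakening: p, r, q, h, f, p1, r1 unused
unrestricted: ✓, typability at R → Q → P → R → R → P is all that's needed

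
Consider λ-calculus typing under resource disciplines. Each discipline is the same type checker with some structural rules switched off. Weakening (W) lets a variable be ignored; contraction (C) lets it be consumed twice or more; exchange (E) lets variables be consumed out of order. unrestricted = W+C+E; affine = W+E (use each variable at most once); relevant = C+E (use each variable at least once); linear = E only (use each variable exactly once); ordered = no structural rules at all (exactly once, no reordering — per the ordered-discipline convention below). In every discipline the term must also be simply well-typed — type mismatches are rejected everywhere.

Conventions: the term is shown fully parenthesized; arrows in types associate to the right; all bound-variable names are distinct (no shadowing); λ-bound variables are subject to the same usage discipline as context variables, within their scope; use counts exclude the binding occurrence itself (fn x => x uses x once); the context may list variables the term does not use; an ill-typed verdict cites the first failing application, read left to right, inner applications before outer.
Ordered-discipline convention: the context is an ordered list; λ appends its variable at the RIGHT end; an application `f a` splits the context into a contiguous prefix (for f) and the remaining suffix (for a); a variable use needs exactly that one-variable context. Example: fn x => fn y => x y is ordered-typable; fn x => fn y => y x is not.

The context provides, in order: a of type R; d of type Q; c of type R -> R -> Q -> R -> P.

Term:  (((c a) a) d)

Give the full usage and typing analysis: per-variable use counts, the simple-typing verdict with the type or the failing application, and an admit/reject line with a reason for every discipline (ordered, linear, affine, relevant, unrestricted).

use counts: a: 2×, d: 1×, c: 1×
use order (left to right): c, a, a, d
typing: the term checks, with type R -> P
ordered: ✗, a ×2 used more than once (contraction)
linear: ✗, a ×2 used more than once (contraction)
affine: ✗, a ×2 used more than once (contraction)
relevant: ✓, none of a, d, c goes unused
unrestricted: ✓, typability at R -> P is all that's needed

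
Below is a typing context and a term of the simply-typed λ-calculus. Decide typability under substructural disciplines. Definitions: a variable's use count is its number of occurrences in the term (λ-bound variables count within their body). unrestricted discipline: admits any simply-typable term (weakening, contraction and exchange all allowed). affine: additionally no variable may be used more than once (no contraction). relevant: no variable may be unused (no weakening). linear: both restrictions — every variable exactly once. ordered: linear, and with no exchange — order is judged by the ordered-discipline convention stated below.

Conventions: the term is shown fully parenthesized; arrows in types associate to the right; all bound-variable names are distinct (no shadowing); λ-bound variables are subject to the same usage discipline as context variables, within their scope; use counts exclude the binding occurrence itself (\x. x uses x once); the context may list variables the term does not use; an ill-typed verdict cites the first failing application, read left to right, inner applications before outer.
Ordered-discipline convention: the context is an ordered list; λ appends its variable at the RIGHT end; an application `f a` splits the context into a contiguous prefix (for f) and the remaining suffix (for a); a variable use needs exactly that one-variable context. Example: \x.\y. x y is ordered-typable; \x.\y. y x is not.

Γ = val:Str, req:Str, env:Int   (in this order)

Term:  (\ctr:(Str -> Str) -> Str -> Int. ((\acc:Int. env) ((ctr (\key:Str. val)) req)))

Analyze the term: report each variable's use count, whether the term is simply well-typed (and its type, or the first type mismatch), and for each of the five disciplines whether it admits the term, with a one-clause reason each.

variable uses: val: 1; req: 1; env: 1; ctr (bound): 1; acc (bound): 0; key (bound): 0
order of uses: env, ctr, val, req
typing: the term checks, with type ((Str -> Str) -> Str -> Int) -> Int
ordered: ✗ — acc, key never used (weakening)
linear: ✗ — acc, key never used (weakening)
affine: ✓ — none of val, req, env, ctr, acc, key used more than once
relevant: ✗ — acc, key never used (weakening)
unrestricted: ✓ — type-checks (((Str -> Str) -> Str -> Int) -> Int) and nothing is barred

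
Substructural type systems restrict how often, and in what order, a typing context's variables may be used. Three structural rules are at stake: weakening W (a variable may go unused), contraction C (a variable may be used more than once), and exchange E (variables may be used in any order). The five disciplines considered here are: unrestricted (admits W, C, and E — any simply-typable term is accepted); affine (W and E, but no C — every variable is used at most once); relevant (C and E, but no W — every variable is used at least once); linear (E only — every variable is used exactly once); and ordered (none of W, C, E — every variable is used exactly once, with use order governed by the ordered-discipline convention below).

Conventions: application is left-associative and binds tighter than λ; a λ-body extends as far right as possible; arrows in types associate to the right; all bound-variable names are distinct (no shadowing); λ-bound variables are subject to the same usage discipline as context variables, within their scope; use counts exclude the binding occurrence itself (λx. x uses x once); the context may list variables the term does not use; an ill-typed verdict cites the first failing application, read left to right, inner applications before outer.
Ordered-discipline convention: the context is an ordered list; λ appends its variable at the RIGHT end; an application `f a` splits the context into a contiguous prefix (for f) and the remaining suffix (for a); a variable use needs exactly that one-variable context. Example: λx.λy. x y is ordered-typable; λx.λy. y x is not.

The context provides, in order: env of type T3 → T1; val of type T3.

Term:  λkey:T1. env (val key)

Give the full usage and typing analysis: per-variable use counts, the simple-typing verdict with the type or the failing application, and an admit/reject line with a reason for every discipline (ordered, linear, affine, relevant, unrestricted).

use counts: env ×1, val ×1, key (λ-bound) ×1
order of uses: env, val, key
typing: ill-typed: non-function type T3 applied to an argument
ordered: ✗, fails simple typing
linear: ✗, a type mismatch blocks all five
affine: ✗, the type mismatch rejects it
relevant: ✗, not simply typable
unrestricted: ✗, fails simple typing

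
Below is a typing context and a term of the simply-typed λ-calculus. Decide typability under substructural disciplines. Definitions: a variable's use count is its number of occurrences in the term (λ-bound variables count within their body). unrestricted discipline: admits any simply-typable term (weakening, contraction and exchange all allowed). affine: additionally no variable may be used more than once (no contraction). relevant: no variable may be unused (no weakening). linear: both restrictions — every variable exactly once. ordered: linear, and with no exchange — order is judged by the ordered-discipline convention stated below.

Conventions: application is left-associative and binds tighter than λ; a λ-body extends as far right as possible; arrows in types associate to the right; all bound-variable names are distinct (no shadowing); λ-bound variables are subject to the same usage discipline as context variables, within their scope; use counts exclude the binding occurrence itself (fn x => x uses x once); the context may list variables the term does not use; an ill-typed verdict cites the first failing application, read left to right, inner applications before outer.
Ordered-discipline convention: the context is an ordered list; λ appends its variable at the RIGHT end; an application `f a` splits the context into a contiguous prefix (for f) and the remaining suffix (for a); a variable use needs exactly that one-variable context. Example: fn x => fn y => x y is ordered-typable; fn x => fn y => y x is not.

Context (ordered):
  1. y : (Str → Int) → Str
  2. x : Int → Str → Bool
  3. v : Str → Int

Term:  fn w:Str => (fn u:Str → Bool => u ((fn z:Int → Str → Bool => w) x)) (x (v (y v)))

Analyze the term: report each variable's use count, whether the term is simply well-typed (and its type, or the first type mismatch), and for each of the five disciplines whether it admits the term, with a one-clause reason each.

usage: y: 1×, x: 2×, v: 2×, w (λ-bound): 1×, u (λ-bound): 1×, z (λ-bound): 0×
order of uses: u, w, x, x, v, y, v
typing: well-typed at Str → Bool
ordered: ✗ — uses contraction: x ×2, v ×2; z never used (weakening)
linear: ✗ — uses contraction: x ×2, v ×2; z never used (weakening)
affine: ✗ — uses contraction: x ×2, v ×2
relevant: ✗ — z never used (weakening)
unrestricted: ✓ — typability at Str → Bool is all that's needed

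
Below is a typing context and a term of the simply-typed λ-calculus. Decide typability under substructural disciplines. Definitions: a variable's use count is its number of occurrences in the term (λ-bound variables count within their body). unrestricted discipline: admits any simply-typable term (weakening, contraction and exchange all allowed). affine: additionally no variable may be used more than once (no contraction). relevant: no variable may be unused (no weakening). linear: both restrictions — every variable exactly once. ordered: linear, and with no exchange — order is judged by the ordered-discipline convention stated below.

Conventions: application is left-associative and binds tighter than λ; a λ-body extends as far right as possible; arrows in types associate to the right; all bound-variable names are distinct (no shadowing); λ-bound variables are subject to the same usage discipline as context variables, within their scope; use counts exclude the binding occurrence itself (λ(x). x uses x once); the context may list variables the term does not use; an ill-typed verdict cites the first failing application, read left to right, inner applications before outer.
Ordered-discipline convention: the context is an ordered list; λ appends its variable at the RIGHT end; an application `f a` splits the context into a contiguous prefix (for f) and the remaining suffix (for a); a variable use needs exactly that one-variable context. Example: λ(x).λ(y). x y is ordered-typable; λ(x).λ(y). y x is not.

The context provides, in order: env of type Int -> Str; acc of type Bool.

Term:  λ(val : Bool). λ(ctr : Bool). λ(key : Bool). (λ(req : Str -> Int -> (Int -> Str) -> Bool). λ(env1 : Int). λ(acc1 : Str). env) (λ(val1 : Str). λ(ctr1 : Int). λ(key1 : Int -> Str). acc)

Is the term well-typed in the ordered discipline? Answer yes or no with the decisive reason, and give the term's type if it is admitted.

no — val, ctr, key, req, env1, acc1, val1, ctr1, key1 left unused
usage: env=1, acc=1, val (λ-bound)=0, ctr (λ-bound)=0, key (λ-bound)=0, req (λ-bound)=0, env1 (λ-bound)=0, acc1 (λ-bound)=0, val1 (λ-bound)=0, ctr1 (λ-bound)=0, key1 (λ-bound)=0
order of uses: env, acc
typing: well-typed — term : Bool -> Bool -> Bool -> Int -> Str -> Int -> Str
across the five disciplines: ordered ✗, linear ✗, affine ✓, relevant ✗, unrestricted ✓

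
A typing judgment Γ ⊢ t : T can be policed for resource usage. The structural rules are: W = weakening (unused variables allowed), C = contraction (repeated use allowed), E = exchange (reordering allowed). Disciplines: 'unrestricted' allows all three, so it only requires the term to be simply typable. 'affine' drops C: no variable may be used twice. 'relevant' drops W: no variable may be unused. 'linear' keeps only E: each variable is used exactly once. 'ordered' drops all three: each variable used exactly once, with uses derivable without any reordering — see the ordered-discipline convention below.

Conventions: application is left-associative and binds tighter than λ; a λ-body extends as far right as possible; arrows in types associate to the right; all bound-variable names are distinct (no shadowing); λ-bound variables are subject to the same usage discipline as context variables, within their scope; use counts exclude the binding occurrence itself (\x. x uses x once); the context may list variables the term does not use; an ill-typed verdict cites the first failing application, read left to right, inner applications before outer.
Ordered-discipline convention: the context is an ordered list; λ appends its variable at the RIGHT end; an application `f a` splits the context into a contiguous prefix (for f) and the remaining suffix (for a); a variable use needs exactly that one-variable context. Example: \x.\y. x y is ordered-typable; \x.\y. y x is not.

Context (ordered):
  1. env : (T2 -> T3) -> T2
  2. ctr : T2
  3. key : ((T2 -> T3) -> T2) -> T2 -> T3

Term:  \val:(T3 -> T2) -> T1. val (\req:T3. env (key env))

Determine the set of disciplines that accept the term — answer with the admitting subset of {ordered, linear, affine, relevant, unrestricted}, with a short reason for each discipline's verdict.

accepted by: unrestricted
use counts: env: 2; ctr: 0; key: 1; val (bound): 1; req (bound): 0
left-to-right use order: val, env, key, env
typing: well-typed at ((T3 -> T2) -> T1) -> T1
ordered ✗ (repeated use of env ×2; ctr, req left unused)
linear ✗ (repeated use of env ×2; ctr, req left unused)
affine ✗ (repeated use of env ×2)
relevant ✗ (ctr, req left unused)
unrestricted ✓ (simply typable at ((T3 -> T2) -> T1) -> T1; W, C, E all held)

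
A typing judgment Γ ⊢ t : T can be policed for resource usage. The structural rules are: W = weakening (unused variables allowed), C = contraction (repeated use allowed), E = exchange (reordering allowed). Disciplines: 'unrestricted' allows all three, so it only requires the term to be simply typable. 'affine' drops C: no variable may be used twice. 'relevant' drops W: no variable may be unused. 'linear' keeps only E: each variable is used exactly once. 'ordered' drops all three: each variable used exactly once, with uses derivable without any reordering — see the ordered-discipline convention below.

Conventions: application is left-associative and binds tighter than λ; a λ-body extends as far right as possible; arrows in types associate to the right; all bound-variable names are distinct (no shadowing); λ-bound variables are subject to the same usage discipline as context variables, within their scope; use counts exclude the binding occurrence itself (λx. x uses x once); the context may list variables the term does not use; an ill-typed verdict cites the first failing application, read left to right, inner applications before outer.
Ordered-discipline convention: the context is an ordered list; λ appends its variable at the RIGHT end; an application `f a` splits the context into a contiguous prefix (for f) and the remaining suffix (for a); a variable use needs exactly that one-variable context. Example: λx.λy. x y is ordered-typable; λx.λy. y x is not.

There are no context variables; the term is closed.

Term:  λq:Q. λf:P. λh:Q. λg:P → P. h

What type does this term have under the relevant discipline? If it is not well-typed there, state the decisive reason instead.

not well-typed under relevant — needs weakening: q, f, g unused
usage: q (λ-bound) ×0; f (λ-bound) ×0; h (λ-bound) ×1; g (λ-bound) ×0
uses in reading order: h
typing: the term checks, with type Q → P → Q → (P → P) → Q
summary: ordered ✗; linear ✗; affine ✓; relevant ✗; unrestricted ✓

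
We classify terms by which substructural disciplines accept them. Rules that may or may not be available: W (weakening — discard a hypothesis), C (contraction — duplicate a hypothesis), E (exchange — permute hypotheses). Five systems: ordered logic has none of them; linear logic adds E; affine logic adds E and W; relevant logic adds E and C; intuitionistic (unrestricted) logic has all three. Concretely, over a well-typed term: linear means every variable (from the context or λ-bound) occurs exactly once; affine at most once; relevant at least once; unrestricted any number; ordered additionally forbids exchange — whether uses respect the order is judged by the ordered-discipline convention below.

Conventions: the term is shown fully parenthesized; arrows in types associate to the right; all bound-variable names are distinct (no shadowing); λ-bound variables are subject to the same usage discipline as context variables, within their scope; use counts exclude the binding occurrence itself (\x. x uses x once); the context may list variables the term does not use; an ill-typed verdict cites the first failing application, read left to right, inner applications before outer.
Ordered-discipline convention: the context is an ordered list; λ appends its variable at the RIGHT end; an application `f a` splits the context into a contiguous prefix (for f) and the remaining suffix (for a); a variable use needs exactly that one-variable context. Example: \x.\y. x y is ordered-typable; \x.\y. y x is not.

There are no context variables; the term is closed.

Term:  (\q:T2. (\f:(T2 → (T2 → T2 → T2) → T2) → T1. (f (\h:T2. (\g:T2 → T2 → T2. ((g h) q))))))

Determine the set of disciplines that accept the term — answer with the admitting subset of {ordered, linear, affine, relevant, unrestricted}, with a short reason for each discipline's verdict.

admitting disciplines: linear, affine, relevant, unrestricted
usage: q (bound): 1×, f (bound): 1×, h (bound): 1×, g (bound): 1×
use order (left to right): f, g, h, q
typing: ✓ — T2 → ((T2 → (T2 → T2 → T2) → T2) → T1) → T1
ordered: ✗ — needs exchange: uses follow f, g, h, q
linear: ✓ — exactly-once usage across q, f, h, g
affine: ✓ — none of q, f, h, g used more than once
relevant: ✓ — every one of q, f, h, g appears
unrestricted: ✓ — well-typed at T2 → ((T2 → (T2 → T2 → T2) → T2) → T1) → T1; no restrictions here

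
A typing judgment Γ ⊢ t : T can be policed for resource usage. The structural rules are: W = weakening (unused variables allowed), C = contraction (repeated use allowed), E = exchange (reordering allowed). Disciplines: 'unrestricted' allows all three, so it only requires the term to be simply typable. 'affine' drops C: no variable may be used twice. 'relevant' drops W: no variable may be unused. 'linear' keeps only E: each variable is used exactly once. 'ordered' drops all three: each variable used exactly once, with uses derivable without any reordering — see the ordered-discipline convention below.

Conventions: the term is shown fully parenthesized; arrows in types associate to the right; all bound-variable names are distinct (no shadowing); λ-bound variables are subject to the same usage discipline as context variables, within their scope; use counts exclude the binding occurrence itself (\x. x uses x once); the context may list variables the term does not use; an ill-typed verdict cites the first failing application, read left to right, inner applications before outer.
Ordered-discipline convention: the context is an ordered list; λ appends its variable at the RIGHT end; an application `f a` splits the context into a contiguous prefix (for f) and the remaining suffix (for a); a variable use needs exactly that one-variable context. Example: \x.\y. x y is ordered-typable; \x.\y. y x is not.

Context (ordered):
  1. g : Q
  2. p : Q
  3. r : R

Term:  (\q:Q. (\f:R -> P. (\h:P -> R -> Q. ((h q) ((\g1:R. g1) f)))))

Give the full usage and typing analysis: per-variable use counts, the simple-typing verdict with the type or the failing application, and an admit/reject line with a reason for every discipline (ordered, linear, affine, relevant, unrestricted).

use counts: g: 0, p: 0, r: 0, q (λ-bound): 1, f (λ-bound): 1, h (λ-bound): 1, g1 (λ-bound): 1
order of uses: h, q, g1, f
typing: ill-typed: an argument Q mismatches the expected P
ordered ✗ (a type mismatch blocks all five)
linear ✗ (the type mismatch rejects it)
affine ✗ (not simply typable)
relevant ✗ (fails simple typing)
unrestricted ✗ (a type mismatch blocks all five)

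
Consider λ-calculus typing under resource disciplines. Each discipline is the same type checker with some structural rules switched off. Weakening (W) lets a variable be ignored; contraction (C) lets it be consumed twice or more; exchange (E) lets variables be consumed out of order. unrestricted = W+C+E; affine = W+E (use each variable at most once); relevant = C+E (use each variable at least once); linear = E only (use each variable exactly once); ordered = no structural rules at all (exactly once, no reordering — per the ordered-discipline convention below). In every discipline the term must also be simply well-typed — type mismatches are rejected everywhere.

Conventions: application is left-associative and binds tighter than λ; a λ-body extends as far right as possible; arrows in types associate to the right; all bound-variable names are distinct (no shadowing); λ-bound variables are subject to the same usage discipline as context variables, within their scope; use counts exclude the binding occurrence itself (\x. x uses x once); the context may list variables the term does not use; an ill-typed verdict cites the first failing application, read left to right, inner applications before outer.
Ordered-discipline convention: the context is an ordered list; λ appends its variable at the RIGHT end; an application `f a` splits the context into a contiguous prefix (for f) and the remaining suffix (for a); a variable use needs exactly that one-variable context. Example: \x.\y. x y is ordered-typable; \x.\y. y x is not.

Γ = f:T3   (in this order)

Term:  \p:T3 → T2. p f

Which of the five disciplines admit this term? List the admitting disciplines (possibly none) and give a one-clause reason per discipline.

admitted in: linear, affine, relevant, unrestricted
usage: f: 1, p [bound]: 1
use order (left to right): p, f
typing: ✓ — (T3 → T2) → T2
ordered: ✗ — no ordered split (uses run p, f)
linear: ✓ — each of f, p used exactly once
affine: ✓ — f, p: no repeats, contraction unneeded
relevant: ✓ — f, p: all used, weakening unneeded
unrestricted: ✓ — type-checks ((T3 → T2) → T2) and nothing is barred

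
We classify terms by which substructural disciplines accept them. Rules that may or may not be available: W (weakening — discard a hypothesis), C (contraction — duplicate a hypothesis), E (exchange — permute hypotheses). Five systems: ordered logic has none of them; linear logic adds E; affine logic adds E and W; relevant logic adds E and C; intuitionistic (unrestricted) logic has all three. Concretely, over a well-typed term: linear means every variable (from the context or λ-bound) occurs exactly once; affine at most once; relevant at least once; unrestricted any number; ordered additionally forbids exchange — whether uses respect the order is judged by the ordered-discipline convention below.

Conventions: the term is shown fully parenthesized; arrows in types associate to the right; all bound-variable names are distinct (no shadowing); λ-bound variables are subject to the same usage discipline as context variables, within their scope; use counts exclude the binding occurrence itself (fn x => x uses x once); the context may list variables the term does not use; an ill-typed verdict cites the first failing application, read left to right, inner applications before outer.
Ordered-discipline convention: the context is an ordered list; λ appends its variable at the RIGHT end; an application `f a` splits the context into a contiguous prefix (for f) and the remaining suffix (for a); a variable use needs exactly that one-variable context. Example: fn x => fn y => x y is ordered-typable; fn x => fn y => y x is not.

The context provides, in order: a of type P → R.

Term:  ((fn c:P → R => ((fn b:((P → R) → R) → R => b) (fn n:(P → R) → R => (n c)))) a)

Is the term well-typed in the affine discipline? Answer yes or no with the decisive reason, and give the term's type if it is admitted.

yes — no duplicate uses among a, c, b, n; term : ((P → R) → R) → R
variable uses: a: 1×, c (bound): 1×, b (bound): 1×, n (bound): 1×
left-to-right use order: b, n, c, a
typing: the term checks, with type ((P → R) → R) → R
per-discipline verdicts: ordered ✗ | linear ✓ | affine ✓ | relevant ✓ | unrestricted ✓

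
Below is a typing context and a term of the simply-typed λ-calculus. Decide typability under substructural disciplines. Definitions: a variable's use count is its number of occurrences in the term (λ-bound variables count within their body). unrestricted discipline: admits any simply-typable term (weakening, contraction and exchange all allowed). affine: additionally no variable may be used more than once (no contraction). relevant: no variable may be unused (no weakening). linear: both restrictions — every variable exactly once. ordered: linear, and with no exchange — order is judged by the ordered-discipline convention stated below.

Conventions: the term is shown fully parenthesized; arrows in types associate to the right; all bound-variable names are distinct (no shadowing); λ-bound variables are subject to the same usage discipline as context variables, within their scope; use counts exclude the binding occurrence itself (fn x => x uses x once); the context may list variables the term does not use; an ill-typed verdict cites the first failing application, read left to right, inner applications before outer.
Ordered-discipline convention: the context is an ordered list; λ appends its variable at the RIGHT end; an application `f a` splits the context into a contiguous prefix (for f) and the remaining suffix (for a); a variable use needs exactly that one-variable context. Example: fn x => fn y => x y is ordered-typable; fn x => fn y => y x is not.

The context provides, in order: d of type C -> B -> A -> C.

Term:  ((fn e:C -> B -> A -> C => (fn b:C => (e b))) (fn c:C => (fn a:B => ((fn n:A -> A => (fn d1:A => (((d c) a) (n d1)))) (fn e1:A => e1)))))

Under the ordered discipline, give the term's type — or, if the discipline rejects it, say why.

term : C -> B -> A -> C
counts: d: 1, e [bound]: 1, b [bound]: 1, c [bound]: 1, a [bound]: 1, n [bound]: 1, d1 [bound]: 1, e1 [bound]: 1
use order (left to right): e, b, d, c, a, n, d1, e1
typing: well-typed — term : C -> B -> A -> C
summary: ordered ✓, linear ✓, affine ✓, relevant ✓, unrestricted ✓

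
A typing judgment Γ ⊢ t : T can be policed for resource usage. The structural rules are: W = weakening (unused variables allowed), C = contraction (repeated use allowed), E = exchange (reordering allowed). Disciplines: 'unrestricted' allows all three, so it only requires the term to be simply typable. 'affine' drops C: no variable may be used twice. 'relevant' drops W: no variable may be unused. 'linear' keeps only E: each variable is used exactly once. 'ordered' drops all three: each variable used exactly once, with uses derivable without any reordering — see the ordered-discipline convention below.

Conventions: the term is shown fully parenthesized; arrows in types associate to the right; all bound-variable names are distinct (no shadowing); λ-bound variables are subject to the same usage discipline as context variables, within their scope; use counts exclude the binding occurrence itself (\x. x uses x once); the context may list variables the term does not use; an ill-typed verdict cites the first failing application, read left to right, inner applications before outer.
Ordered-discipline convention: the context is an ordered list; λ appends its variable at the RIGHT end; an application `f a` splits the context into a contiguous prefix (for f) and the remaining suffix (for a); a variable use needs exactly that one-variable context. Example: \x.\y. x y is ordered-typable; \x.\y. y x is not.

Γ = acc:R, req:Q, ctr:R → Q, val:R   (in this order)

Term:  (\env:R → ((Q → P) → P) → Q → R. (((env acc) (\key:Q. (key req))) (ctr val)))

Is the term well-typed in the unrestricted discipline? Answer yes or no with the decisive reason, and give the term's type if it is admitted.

no — fails simple typing
usage: acc: 1, req: 1, ctr: 1, val: 1, env [bound]: 1, key [bound]: 1
order of uses: env, acc, key, req, ctr, val
typing: ill-typed: non-arrow in function slot: Q
per-discipline verdicts: ordered ✗ · linear ✗ · affine ✗ · relevant ✗ · unrestricted ✗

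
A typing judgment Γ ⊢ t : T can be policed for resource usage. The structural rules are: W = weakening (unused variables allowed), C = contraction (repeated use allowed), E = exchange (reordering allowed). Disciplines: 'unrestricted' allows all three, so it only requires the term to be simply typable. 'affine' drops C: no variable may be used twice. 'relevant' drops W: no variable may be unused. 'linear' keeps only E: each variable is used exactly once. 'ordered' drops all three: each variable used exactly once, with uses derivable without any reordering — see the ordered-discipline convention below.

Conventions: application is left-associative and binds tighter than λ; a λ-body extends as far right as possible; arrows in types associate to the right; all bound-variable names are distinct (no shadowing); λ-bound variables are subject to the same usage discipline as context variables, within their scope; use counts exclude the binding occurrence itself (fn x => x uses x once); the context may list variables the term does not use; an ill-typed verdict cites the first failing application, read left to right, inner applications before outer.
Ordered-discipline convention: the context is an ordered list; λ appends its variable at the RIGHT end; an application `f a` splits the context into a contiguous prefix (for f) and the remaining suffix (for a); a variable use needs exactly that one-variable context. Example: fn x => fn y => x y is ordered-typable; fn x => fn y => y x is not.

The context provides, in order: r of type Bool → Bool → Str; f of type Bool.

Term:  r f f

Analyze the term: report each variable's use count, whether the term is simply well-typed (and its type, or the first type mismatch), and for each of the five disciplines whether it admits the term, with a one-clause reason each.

use counts: r=1, f=2
order of uses: r, f, f
typing: the term checks, with type Str
ordered: ✗, repeated use of f ×2
linear: ✗, repeated use of f ×2
affine: ✗, repeated use of f ×2
relevant: ✓, none of r, f goes unused
unrestricted: ✓, type-checks (Str) and nothing is barred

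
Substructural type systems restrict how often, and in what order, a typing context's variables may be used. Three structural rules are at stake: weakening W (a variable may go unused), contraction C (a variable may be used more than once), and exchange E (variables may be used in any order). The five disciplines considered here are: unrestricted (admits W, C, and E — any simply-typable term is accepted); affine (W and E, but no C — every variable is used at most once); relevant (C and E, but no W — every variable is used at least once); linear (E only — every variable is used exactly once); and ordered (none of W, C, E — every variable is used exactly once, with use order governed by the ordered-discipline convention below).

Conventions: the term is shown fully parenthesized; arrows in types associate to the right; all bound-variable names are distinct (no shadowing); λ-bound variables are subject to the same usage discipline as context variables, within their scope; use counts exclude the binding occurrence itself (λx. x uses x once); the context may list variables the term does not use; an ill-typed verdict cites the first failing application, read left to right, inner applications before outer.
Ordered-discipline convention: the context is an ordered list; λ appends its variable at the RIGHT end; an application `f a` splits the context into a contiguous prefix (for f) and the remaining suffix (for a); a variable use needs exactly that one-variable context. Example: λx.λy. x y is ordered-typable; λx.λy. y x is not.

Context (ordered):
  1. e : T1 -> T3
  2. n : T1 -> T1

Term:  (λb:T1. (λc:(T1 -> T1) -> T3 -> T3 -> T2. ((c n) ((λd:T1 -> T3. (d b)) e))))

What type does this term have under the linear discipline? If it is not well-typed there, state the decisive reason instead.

term : T1 -> ((T1 -> T1) -> T3 -> T3 -> T2) -> T3 -> T2
usage: e ×1, n ×1, b (λ-bound) ×1, c (λ-bound) ×1, d (λ-bound) ×1
use order (left to right): c, n, d, b, e
typing: well-typed — term : T1 -> ((T1 -> T1) -> T3 -> T3 -> T2) -> T3 -> T2
per-discipline verdicts: ordered ✗ · linear ✓ · affine ✓ · relevant ✓ · unrestricted ✓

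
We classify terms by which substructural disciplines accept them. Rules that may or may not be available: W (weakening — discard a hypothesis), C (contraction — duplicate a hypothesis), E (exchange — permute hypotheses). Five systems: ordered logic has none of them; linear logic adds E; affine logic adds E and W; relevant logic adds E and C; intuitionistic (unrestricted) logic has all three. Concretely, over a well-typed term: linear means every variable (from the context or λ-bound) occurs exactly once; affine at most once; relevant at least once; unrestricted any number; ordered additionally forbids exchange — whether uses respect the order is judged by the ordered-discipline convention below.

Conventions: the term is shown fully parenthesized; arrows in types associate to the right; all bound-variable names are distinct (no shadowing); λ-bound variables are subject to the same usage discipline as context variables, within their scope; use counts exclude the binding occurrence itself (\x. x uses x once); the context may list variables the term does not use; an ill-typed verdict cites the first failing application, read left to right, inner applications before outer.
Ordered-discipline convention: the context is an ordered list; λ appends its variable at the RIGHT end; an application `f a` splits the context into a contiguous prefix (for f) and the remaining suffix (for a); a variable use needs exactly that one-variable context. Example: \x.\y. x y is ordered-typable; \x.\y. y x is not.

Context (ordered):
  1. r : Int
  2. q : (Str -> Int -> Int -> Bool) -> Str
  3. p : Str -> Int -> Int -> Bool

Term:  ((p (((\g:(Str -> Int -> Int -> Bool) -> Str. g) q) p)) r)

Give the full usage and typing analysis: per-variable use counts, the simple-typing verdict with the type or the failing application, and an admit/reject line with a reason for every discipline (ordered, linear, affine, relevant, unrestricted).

variable uses: r ×1; q ×1; p ×2; g (λ-bound) ×1
use order (left to right): p, g, q, p, r
typing: the term checks, with type Int -> Bool
ordered: ✗ — uses contraction: p ×2
linear: ✗ — uses contraction: p ×2
affine: ✗ — uses contraction: p ×2
relevant: ✓ — none of r, q, p, g goes unused
unrestricted: ✓ — simply typable at Int -> Bool; W, C, E all held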